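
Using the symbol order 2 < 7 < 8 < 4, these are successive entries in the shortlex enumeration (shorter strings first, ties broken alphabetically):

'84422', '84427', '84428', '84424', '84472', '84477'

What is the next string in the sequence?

Find the rightmost character of 84477 below 4, bump it to the next letter, and reset everything to its right to 2.

84478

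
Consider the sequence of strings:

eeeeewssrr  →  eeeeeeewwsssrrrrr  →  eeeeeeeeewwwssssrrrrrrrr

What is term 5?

Reading off run lengths: e runs 5, 7, 9; w runs 1, 2, 3; s runs 2, 3, 4; r runs 2, 5, 8 — each is linear in n (n = 1, 2, …).
At n = 5 the blocks have lengths 13, 5, 6, 14.

eeeeeeeeeeeeewwwwwssssssrrrrrrrrrrrrrr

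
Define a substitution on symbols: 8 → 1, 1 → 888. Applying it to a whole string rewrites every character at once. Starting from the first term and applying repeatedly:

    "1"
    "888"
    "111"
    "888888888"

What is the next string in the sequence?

Rewriting each symbol of 888888888: 8→1, 8→1, 8→1, 8→1, 8→1, 8→1, 8→1, 8→1, 8→1, which concatenates to 1 1 1 1 1 1 1 1 1.

111111111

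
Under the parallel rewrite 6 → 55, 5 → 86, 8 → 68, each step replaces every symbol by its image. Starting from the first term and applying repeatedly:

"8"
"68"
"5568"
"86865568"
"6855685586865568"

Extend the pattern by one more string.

Replace each of the 16 characters of 6855685586865568 in place — 55 68 86 86 55 68 86 86 68 55 68 55 86 86 55 68 — and concatenate.

55688686556886866855685586865568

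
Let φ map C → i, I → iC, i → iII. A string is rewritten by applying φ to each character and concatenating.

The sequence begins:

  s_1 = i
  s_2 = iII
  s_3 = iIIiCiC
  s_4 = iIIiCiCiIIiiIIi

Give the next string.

φ(iIIiCiCiIIiiIIi) expands symbol-by-symbol to iII iC iC iII i iII i iII iC iC iII iII iC iC iII; joining the 15 pieces gives the next term.

iIIiCiCiIIiiIIiiIIiCiCiIIiIIiCiCiII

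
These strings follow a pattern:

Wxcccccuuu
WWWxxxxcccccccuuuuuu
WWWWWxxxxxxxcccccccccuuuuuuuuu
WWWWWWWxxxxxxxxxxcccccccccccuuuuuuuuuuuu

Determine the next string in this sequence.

Reading off run lengths: W runs 1, 3, 5, 7; x runs 1, 4, 7, 10; c runs 5, 7, 9, 11; u runs 3, 6, 9, 12 — each is linear in n (n = 1, 2, …).
At n = 5 the blocks have lengths 9, 13, 13, 15.

WWWWWWWWWxxxxxxxxxxxxxcccccccccccccuuuuuuuuuuuuuuu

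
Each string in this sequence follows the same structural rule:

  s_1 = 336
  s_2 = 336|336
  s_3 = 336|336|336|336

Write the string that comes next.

336|336|336|336|336|336|336|336

s(k+1) = s(k)·|·s(k) — each term doubles the last with '|' between the halves.
One more doubling of 336|336|336|336 gives the answer.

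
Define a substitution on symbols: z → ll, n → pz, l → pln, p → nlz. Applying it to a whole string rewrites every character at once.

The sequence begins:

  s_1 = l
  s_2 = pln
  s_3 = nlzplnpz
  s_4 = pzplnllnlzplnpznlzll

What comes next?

φ(pzplnllnlzplnpznlzll) expands symbol-by-symbol to nlz ll nlz pln pz pln pln pz pln ll nlz pln pz nlz ll pz pln ll pln pln; joining the 20 pieces gives the next term.

nlzllnlzplnpzplnplnpzplnllnlzplnpznlzllpzplnllplnpln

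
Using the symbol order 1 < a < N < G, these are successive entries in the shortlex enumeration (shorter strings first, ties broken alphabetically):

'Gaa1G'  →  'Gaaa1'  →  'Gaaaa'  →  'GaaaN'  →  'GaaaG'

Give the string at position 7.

GaaNa

Continuing the enumeration 2 steps past GaaaG: GaaaG → GaaN1 → (answer).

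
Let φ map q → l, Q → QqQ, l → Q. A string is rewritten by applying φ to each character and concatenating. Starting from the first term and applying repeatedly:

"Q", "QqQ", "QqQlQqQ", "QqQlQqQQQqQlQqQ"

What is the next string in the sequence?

Rewriting the 15 symbols of QqQlQqQQQqQlQqQ one by one yields QqQ l QqQ Q QqQ l QqQ QqQ QqQ l QqQ Q QqQ l QqQ; concatenated:

QqQlQqQQQqQlQqQQqQQqQlQqQQQqQlQqQ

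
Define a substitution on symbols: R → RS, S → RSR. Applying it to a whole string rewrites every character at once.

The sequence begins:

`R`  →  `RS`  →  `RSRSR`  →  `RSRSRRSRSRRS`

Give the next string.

Apply φ to RSRSRRSRSRRS symbol by symbol: R→RS, S→RSR, R→RS, S→RSR, R→RS, R→RS, S→RSR, R→RS, S→RSR, R→RS, R→RS, S→RSR; joined: RS RSR RS RSR RS RS RSR RS RSR RS RS RSR.

RSRSRRSRSRRSRSRSRRSRSRRSRSRSR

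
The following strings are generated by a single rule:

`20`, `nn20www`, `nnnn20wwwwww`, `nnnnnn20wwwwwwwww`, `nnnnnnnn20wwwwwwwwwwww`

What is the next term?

Each term wraps the previous one in nn on the left and www on the right.
One more step from nnnnnnnn20wwwwwwwwwwww gives the answer.

nnnnnnnnnn20wwwwwwwwwwwwwww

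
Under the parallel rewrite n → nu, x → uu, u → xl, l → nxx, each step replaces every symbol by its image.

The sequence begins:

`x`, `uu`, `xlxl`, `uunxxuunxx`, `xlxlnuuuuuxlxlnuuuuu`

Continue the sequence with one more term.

Replace each of the 20 characters of xlxlnuuuuuxlxlnuuuuu in place — uu nxx uu nxx nu xl xl xl xl xl uu nxx uu nxx nu xl xl xl xl xl — and concatenate.

uunxxuunxxnuxlxlxlxlxluunxxuunxxnuxlxlxlxlxl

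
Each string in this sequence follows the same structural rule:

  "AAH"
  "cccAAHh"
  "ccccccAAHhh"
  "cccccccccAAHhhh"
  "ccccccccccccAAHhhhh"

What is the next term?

Each term wraps the previous one in ccc on the left and h on the right.
Applying this once more to ccccccccccccAAHhhhh:

cccccccccccccccAAHhhhhh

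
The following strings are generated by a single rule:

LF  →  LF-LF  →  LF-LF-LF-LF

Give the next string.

Every step duplicates the string with '-' between the halves.
One more doubling of LF-LF-LF-LF gives the answer.

LF-LF-LF-LF-LF-LF-LF-LF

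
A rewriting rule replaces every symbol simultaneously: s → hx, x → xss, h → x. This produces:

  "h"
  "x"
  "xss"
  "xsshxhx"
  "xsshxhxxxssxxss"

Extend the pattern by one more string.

xsshxhxxxssxxssxssxsshxhxxssxsshxhx

Replace each of the 15 characters of xsshxhxxxssxxss in place — xss hx hx x xss x xss xss xss hx hx xss xss hx hx — and concatenate.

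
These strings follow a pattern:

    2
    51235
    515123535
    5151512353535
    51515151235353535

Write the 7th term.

5151515151512353535353535

Every step adds 51 to the front and 35 to the end of the previous string.
From 51515151235353535, 2 further steps: 51515151235353535 → 515151515123535353535 → (answer).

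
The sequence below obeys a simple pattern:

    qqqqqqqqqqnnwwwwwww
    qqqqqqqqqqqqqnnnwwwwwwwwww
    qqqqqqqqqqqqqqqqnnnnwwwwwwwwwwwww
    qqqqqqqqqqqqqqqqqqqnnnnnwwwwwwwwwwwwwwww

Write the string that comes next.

Reading off run lengths: q runs 10, 13, 16, 19; n runs 2, 3, 4, 5; w runs 7, 10, 13, 16 — each is linear in n, where the shown terms are n = 3, 4, 5, 6.
For the next term, n = 7, so the run lengths are 22, 6, 19.

qqqqqqqqqqqqqqqqqqqqqqnnnnnnwwwwwwwwwwwwwwwwwww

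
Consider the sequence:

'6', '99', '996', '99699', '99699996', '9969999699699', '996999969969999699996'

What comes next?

9969999699699996999969969999699699

From term 3 onward, concatenate the last term with the second-to-last: 99·6 = 996, 996·99 = 99699, …
The next term joins 996999969969999699996 and 9969999699699.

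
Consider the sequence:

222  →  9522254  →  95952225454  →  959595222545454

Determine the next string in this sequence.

9595959522254545454

Every step adds 95 to the front and 54 to the end of the previous string.
One more step from 959595222545454 gives the answer.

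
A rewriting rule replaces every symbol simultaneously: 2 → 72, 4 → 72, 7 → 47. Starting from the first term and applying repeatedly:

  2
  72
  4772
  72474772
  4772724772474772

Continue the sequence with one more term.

Replace each of the 16 characters of 4772724772474772 in place — 72 47 47 72 47 72 72 47 47 72 72 47 72 47 47 72 — and concatenate.

72474772477272474772724772474772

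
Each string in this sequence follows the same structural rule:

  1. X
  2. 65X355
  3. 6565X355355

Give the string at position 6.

6565656565X355355355355355

s(k+1) = 65·s(k)·355, so each term gains 65 as a prefix and 355 as a suffix.
From 6565X355355, 3 further steps: 6565X355355 → 656565X355355355 → 65656565X355355355355 → (answer).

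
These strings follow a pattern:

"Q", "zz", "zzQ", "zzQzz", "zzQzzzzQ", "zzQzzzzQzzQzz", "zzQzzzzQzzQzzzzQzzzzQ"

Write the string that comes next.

zzQzzzzQzzQzzzzQzzzzQzzQzzzzQzzQzz

This is a Fibonacci-style word recurrence s(k) = s(k−1)·s(k−2): e.g. zz·Q = zzQ.
So term 8 is zzQzzzzQzzQzzzzQzzzzQ·zzQzzzzQzzQzz.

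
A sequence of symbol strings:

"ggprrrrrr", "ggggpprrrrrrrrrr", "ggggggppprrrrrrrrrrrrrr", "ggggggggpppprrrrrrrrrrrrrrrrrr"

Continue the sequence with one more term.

The n-th term is 2n g's then n p's then 4n+2 r's (n = 1, 2, …).
At n = 5 the blocks have lengths 10, 5, 22.

ggggggggggppppprrrrrrrrrrrrrrrrrrrrrr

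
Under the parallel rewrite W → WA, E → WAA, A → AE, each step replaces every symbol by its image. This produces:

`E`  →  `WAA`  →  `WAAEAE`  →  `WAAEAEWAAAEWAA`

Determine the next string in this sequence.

Rewriting the 14 symbols of WAAEAEWAAAEWAA one by one yields WA AE AE WAA AE WAA WA AE AE AE WAA WA AE AE; concatenated:

WAAEAEWAAAEWAAWAAEAEAEWAAWAAEAE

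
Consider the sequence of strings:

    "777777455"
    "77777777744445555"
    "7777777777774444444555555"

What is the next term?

Reading off run lengths: 7 runs 6, 9, 12; 4 runs 1, 4, 7; 5 runs 2, 4, 6 — each is linear in n (n = 1, 2, …).
At n = 4 the blocks have lengths 15, 10, 8.

777777777777777444444444455555555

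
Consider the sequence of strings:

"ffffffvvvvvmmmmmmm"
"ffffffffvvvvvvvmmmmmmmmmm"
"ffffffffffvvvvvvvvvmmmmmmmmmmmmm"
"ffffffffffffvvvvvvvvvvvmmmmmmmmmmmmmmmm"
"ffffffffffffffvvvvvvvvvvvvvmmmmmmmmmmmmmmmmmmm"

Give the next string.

ffffffffffffffffvvvvvvvvvvvvvvvmmmmmmmmmmmmmmmmmmmmmm

The n-th term is 2n+2 f's then 2n+1 v's then 3n+1 m's, where the shown terms are n = 2, 3, 4, 5, 6.
At n = 7 the blocks have lengths 16, 15, 22.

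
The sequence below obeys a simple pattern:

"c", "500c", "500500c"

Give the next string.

500500500c

Each term is the previous one with 500 prepended.
So the next term is 500·500500c.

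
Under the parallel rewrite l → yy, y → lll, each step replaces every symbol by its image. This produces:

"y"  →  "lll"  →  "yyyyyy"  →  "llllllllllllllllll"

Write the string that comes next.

yyyyyyyyyyyyyyyyyyyyyyyyyyyyyyyyyyyy

Applying the rule to each of the 18 symbols of llllllllllllllllll gives the pieces yy yy yy yy yy yy yy yy yy yy yy yy yy yy yy yy yy yy, which concatenate to the answer.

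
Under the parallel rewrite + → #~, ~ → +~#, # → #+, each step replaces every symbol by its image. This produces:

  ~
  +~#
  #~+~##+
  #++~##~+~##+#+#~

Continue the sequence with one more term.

#+#~#~+~##+#++~##~+~##+#+#~#+#~#++~#

φ(#++~##~+~##+#+#~) expands symbol-by-symbol to #+ #~ #~ +~# #+ #+ +~# #~ +~# #+ #+ #~ #+ #~ #+ +~#; joining the 16 pieces gives the next term.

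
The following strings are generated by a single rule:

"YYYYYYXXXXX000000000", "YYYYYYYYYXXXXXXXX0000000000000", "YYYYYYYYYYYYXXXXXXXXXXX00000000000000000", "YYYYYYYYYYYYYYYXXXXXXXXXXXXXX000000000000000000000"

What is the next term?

YYYYYYYYYYYYYYYYYYXXXXXXXXXXXXXXXXX0000000000000000000000000

Reading off run lengths: Y runs 6, 9, 12, 15; X runs 5, 8, 11, 14; 0 runs 9, 13, 17, 21 — each is linear in n, where the shown terms are n = 2, 3, 4, 5.
For the next term, n = 6, so the run lengths are 18, 17, 25.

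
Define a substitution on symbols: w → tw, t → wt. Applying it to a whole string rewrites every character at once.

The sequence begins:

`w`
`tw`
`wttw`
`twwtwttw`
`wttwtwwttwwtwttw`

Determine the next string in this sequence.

twwtwttwwttwtwwtwttwtwwttwwtwttw

Applying the rule to each of the 16 symbols of wttwtwwttwwtwttw gives the pieces tw wt wt tw wt tw tw wt wt tw tw wt tw wt wt tw, which concatenate to the answer.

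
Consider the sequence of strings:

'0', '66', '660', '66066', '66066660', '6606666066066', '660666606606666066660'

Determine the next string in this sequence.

From term 3 onward, concatenate the last term with the second-to-last: 66·0 = 660, 660·66 = 66066, …
Continuing: 660666606606666066660 · 6606666066066 gives term 8.

6606666066066660666606606666066066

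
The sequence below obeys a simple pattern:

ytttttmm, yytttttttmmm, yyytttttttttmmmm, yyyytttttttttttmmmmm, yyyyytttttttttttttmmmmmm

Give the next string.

Each string has the form y^{n-1} t^{2n+1} m^{n}, where the shown terms are n = 2, 3, 4, 5, 6.
For the next term, n = 7, so the run lengths are 6, 15, 7.

yyyyyytttttttttttttttmmmmmmm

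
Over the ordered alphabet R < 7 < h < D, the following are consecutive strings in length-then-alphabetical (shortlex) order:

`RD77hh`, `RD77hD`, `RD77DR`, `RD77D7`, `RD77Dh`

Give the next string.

The successor of RD77Dh increments the rightmost position that isn't already D and resets every position after it to R.

RD77DD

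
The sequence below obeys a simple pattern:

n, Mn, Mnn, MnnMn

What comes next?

This is a Fibonacci-style word recurrence s(k) = s(k−1)·s(k−2): e.g. Mn·n = Mnn.
So term 5 is MnnMn·Mnn.

MnnMnMnn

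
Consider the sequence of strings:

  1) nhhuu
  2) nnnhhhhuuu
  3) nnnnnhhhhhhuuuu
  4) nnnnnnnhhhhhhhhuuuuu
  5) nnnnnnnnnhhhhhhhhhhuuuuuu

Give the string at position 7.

nnnnnnnnnnnnnhhhhhhhhhhhhhhuuuuuuuu

Each string has the form n^{2n-1} h^{2n} u^{n+1} (n = 1, 2, …).
At n = 7 the blocks have lengths 13, 14, 8.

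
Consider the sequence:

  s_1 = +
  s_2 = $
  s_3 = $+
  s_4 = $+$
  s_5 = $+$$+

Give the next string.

$+$$+$+$

From term 3 onward, concatenate the last term with the second-to-last: $·+ = $+, $+·$ = $+$, …
So term 6 is $+$$+·$+$.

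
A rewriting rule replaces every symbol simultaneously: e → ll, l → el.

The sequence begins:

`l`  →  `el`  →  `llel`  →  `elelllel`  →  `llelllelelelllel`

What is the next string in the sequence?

Applying the rule to each of the 16 symbols of llelllelelelllel gives the pieces el el ll el el el ll el ll el ll el el el ll el, which concatenate to the answer.

elelllelelelllelllelllelelelllel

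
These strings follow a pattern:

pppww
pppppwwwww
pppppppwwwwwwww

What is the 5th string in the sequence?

pppppppppppwwwwwwwwwwwwww

Reading off run lengths: p runs 3, 5, 7; w runs 2, 5, 8 — each is linear in n (n = 1, 2, …).
At n = 5 the blocks have lengths 11, 14.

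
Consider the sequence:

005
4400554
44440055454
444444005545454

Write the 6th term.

s(k+1) = 44·s(k)·54, so each term gains 44 as a prefix and 54 as a suffix.
From 444444005545454, 2 further steps: 444444005545454 → 4444444400554545454 → (answer).

44444444440055454545454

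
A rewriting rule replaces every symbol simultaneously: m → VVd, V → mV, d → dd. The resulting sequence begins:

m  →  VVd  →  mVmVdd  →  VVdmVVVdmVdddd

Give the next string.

mVmVddVVdmVmVmVddVVdmVdddddddd

Applying the rule to each of the 14 symbols of VVdmVVVdmVdddd gives the pieces mV mV dd VVd mV mV mV dd VVd mV dd dd dd dd, which concatenate to the answer.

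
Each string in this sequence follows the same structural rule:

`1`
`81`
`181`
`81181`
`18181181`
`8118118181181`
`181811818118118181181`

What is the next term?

This is a Fibonacci-style word recurrence s(k) = s(k−2)·s(k−1): e.g. 1·81 = 181.
The next term joins 8118118181181 and 181811818118118181181.

8118118181181181811818118118181181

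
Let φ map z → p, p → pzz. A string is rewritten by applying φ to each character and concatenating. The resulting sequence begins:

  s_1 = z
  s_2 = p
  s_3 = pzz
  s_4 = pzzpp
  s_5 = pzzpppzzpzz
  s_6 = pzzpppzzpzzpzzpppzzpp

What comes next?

pzzpppzzpzzpzzpppzzpppzzpppzzpzzpzzpppzzpzz

φ(pzzpppzzpzzpzzpppzzpp) expands symbol-by-symbol to pzz p p pzz pzz pzz p p pzz p p pzz p p pzz pzz pzz p p pzz pzz; joining the 21 pieces gives the next term.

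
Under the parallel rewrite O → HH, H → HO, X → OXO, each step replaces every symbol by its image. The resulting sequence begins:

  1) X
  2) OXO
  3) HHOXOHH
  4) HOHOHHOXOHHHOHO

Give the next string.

HOHHHOHHHOHOHHOXOHHHOHOHOHHHOHH

Replace each of the 15 characters of HOHOHHOXOHHHOHO in place — HO HH HO HH HO HO HH OXO HH HO HO HO HH HO HH — and concatenate.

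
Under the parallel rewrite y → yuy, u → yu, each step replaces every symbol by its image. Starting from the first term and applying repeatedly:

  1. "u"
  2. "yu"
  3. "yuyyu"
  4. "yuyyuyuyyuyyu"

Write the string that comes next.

φ(yuyyuyuyyuyyu) expands symbol-by-symbol to yuy yu yuy yuy yu yuy yu yuy yuy yu yuy yuy yu; joining the 13 pieces gives the next term.

yuyyuyuyyuyyuyuyyuyuyyuyyuyuyyuyyu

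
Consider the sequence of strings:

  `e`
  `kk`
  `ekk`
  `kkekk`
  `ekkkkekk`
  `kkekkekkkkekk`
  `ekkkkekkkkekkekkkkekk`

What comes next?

From term 3 onward, concatenate the second-to-last term with the last: e·kk = ekk, kk·ekk = kkekk, …
Continuing: kkekkekkkkekk · ekkkkekkkkekkekkkkekk gives term 8.

kkekkekkkkekkekkkkekkkkekkekkkkekk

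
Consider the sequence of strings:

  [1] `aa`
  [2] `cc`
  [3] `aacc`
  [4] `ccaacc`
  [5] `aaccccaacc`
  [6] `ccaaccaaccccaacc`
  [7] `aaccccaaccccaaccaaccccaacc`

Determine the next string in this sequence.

ccaaccaaccccaaccaaccccaaccccaaccaaccccaacc

Each term (from the third on) is the two preceding terms concatenated in order: term 3 = aa·cc = aacc.
So term 8 is ccaaccaaccccaacc·aaccccaaccccaaccaaccccaacc.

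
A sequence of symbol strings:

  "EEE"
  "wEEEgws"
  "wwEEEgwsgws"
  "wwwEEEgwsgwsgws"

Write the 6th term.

wwwwwEEEgwsgwsgwsgwsgws

s(k+1) = w·s(k)·gws, so each term gains w as a prefix and gws as a suffix.
From wwwEEEgwsgwsgws, 2 further steps: wwwEEEgwsgwsgws → wwwwEEEgwsgwsgwsgws → (answer).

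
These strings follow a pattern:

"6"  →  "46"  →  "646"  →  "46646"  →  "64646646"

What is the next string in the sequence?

Each term (from the third on) is the two preceding terms concatenated in order: term 3 = 6·46 = 646.
So term 6 is 46646·64646646.

4664664646646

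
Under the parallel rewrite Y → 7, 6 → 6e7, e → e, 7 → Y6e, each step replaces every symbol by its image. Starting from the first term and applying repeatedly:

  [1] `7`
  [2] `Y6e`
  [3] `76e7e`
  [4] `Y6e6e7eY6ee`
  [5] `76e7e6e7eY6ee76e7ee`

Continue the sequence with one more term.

Y6e6e7eY6ee6e7eY6ee76e7eeY6e6e7eY6eee

Applying the rule to each of the 19 symbols of 76e7e6e7eY6ee76e7ee gives the pieces Y6e 6e7 e Y6e e 6e7 e Y6e e 7 6e7 e e Y6e 6e7 e Y6e e e, which concatenate to the answer.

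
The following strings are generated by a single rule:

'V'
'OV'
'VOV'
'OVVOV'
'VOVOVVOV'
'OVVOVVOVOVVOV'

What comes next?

VOVOVVOVOVVOVVOVOVVOV

This is a Fibonacci-style word recurrence s(k) = s(k−2)·s(k−1): e.g. V·OV = VOV.
So term 7 is VOVOVVOV·OVVOVVOVOVVOV.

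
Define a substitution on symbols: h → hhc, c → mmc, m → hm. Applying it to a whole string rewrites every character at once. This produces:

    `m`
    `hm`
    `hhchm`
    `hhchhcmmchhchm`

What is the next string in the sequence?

Replace each of the 14 characters of hhchhcmmchhchm in place — hhc hhc mmc hhc hhc mmc hm hm mmc hhc hhc mmc hhc hm — and concatenate.

hhchhcmmchhchhcmmchmhmmmchhchhcmmchhchm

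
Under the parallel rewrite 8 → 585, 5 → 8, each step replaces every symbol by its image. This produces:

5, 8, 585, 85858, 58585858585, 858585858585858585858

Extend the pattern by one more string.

Applying the rule to each of the 21 symbols of 858585858585858585858 gives the pieces 585 8 585 8 585 8 585 8 585 8 585 8 585 8 585 8 585 8 585 8 585, which concatenate to the answer.

5858585858585858585858585858585858585858585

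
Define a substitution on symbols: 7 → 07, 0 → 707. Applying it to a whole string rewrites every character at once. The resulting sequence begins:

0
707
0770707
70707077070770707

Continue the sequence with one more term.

07707077070770707077070770707077070770707

Replace each of the 17 characters of 70707077070770707 in place — 07 707 07 707 07 707 07 07 707 07 707 07 07 707 07 707 07 — and concatenate.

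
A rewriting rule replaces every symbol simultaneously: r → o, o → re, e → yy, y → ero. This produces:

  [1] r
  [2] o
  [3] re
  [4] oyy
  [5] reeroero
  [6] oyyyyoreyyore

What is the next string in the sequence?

Applying the rule to each of the 13 symbols of oyyyyoreyyore gives the pieces re ero ero ero ero re o yy ero ero re o yy, which concatenate to the answer.

reeroeroeroeroreoyyeroeroreoyy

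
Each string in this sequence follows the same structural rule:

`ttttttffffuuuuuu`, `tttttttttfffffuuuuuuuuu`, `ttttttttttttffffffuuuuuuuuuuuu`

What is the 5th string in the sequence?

ttttttttttttttttttffffffffuuuuuuuuuuuuuuuuuu

Reading off run lengths: t runs 6, 9, 12; f runs 4, 5, 6; u runs 6, 9, 12 — each is linear in n, where the shown terms are n = 2, 3, 4.
Setting n = 6 gives 18, 8, 18 characters in each block.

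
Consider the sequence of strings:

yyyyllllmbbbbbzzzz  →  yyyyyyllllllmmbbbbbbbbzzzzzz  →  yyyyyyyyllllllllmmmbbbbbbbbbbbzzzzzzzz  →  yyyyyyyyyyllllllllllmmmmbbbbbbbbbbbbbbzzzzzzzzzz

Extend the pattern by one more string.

Reading off run lengths: y runs 4, 6, 8, 10; l runs 4, 6, 8, 10; m runs 1, 2, 3, 4; b runs 5, 8, 11, 14; z runs 4, 6, 8, 10 — each is linear in n, where the shown terms are n = 2, 3, 4, 5.
At n = 6 the blocks have lengths 12, 12, 5, 17, 12.

yyyyyyyyyyyyllllllllllllmmmmmbbbbbbbbbbbbbbbbbzzzzzzzzzzzz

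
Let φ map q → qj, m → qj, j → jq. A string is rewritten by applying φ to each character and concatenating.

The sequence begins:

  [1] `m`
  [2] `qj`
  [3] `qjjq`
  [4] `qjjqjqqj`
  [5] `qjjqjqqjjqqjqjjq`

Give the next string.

qjjqjqqjjqqjqjjqjqqjqjjqqjjqjqqj

Applying the rule to each of the 16 symbols of qjjqjqqjjqqjqjjq gives the pieces qj jq jq qj jq qj qj jq jq qj qj jq qj jq jq qj, which concatenate to the answer.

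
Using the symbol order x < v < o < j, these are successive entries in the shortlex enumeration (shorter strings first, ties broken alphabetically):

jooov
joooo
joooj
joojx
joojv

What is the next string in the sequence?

Treat joojv as a base-4 numeral over the given alphabet and add one, carrying through any trailing j's.

joojo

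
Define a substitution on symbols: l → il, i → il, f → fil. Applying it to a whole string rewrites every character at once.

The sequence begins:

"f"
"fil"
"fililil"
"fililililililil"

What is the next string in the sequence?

fililililililililililililililil

Applying the rule to each of the 15 symbols of fililililililil gives the pieces fil il il il il il il il il il il il il il il, which concatenate to the answer.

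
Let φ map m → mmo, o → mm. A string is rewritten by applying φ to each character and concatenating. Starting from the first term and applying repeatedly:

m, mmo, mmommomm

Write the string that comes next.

Apply φ to mmommomm symbol by symbol: m→mmo, m→mmo, o→mm, m→mmo, m→mmo, o→mm, m→mmo, m→mmo; joined: mmo mmo mm mmo mmo mm mmo mmo.

mmommommmmommommmmommo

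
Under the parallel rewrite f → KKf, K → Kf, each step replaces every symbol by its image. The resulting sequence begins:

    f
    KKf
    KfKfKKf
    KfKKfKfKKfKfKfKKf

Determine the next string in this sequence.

φ(KfKKfKfKKfKfKfKKf) expands symbol-by-symbol to Kf KKf Kf Kf KKf Kf KKf Kf Kf KKf Kf KKf Kf KKf Kf Kf KKf; joining the 17 pieces gives the next term.

KfKKfKfKfKKfKfKKfKfKfKKfKfKKfKfKKfKfKfKKf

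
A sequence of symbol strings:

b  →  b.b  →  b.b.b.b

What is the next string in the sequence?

Every step duplicates the string with '.' between the halves.
So the next term is two copies of b.b.b.b with '.' between the halves.

b.b.b.b.b.b.b.b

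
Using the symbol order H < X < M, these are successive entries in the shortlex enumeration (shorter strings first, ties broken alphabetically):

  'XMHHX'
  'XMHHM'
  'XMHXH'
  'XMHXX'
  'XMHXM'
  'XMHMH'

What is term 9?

Advancing 3 positions from XMHMH through XMHMH → XMHMX → XMHMM reaches term 9.

XMXHH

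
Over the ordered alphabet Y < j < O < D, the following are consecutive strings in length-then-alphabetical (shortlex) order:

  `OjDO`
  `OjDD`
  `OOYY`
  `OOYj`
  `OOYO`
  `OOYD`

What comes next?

Find the rightmost character of OOYD below D, bump it to the next letter, and reset everything to its right to Y.

OOjY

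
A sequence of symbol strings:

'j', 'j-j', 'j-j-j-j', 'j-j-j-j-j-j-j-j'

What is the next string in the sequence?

s(k+1) = s(k)·-·s(k) — each term doubles the last with '-' between the halves.
So the next term is two copies of j-j-j-j-j-j-j-j with '-' between the halves.

j-j-j-j-j-j-j-j-j-j-j-j-j-j-j-j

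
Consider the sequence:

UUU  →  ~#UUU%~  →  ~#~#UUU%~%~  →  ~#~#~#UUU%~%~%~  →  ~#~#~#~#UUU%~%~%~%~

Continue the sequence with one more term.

s(k+1) = ~#·s(k)·%~, so each term gains ~# as a prefix and %~ as a suffix.
So the next term is ~#·~#~#~#~#UUU%~%~%~%~·%~.

~#~#~#~#~#UUU%~%~%~%~%~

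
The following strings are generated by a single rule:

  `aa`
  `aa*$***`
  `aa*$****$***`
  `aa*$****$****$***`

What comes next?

Each term is the previous one with *$*** appended.
So the next term is aa*$****$****$***·*$***.

aa*$****$****$****$***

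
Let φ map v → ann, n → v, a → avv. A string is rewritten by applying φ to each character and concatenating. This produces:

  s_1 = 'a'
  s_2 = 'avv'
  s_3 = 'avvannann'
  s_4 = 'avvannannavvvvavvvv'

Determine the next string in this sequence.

avvannannavvvvavvvvavvannannannannavvannannannann

φ(avvannannavvvvavvvv) expands symbol-by-symbol to avv ann ann avv v v avv v v avv ann ann ann ann avv ann ann ann ann; joining the 19 pieces gives the next term.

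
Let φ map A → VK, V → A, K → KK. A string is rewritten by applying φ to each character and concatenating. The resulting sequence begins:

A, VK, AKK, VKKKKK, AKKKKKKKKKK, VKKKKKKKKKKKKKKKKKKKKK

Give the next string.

Applying the rule to each of the 22 symbols of VKKKKKKKKKKKKKKKKKKKKK gives the pieces A KK KK KK KK KK KK KK KK KK KK KK KK KK KK KK KK KK KK KK KK KK, which concatenate to the answer.

AKKKKKKKKKKKKKKKKKKKKKKKKKKKKKKKKKKKKKKKKKK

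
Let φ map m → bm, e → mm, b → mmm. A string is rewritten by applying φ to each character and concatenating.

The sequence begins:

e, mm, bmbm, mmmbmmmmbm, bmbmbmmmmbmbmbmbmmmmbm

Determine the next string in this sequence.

Rewriting the 22 symbols of bmbmbmmmmbmbmbmbmmmmbm one by one yields mmm bm mmm bm mmm bm bm bm bm mmm bm mmm bm mmm bm mmm bm bm bm bm mmm bm; concatenated:

mmmbmmmmbmmmmbmbmbmbmmmmbmmmmbmmmmbmmmmbmbmbmbmmmmbm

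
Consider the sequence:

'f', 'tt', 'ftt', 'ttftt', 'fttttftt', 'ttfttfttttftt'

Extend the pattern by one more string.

From term 3 onward, concatenate the second-to-last term with the last: f·tt = ftt, tt·ftt = ttftt, …
So term 7 is fttttftt·ttfttfttttftt.

fttttfttttfttfttttftt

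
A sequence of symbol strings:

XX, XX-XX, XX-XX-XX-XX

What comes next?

Every step duplicates the string with '-' between the halves.
One more doubling of XX-XX-XX-XX gives the answer.

XX-XX-XX-XX-XX-XX-XX-XX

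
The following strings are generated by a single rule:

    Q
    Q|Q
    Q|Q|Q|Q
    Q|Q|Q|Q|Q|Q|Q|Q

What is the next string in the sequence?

Q|Q|Q|Q|Q|Q|Q|Q|Q|Q|Q|Q|Q|Q|Q|Q

s(k+1) = s(k)·|·s(k) — each term doubles the last with '|' between the halves.
One more doubling of Q|Q|Q|Q|Q|Q|Q|Q gives the answer.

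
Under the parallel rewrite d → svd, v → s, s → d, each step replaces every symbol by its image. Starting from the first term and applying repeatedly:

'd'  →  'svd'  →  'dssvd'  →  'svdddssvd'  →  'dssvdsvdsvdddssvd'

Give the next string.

Applying the rule to each of the 17 symbols of dssvdsvdsvdddssvd gives the pieces svd d d s svd d s svd d s svd svd svd d d s svd, which concatenate to the answer.

svdddssvddssvddssvdsvdsvdddssvd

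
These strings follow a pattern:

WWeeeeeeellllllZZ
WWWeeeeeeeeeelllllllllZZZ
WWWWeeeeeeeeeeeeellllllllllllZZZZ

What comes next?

Each string has the form W^{n} e^{3n+1} l^{3n} Z^{n}, where the shown terms are n = 2, 3, 4.
For the next term, n = 5, so the run lengths are 5, 16, 15, 5.

WWWWWeeeeeeeeeeeeeeeelllllllllllllllZZZZZ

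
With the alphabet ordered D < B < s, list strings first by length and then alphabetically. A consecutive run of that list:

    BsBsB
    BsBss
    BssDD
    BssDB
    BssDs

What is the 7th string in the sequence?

Continuing the enumeration 2 steps past BssDs: BssDs → BssBD → (answer).

BssBB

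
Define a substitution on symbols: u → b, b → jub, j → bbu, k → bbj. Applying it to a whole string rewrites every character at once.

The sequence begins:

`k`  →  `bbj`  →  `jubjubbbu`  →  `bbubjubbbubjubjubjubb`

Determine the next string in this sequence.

Replace each of the 21 characters of bbubjubbbubjubjubjubb in place — jub jub b jub bbu b jub jub jub b jub bbu b jub bbu b jub bbu b jub jub — and concatenate.

jubjubbjubbbubjubjubjubbjubbbubjubbbubjubbbubjubjub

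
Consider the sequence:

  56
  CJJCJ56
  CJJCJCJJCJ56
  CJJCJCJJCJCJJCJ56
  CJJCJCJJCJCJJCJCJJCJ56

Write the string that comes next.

The strings grow by a fixed prefix CJJCJ each time.
So the next term is CJJCJ·CJJCJCJJCJCJJCJCJJCJ56.

CJJCJCJJCJCJJCJCJJCJCJJCJ56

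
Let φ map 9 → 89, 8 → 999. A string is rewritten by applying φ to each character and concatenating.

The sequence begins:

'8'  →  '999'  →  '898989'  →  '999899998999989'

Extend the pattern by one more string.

898989999898989899998989898999989

Replace each of the 15 characters of 999899998999989 in place — 89 89 89 999 89 89 89 89 999 89 89 89 89 999 89 — and concatenate.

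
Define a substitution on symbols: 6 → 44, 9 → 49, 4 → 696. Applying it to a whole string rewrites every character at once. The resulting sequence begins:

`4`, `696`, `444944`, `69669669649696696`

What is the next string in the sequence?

Applying the rule to each of the 17 symbols of 69669669649696696 gives the pieces 44 49 44 44 49 44 44 49 44 696 49 44 49 44 44 49 44, which concatenate to the answer.

44494444494444494469649444944444944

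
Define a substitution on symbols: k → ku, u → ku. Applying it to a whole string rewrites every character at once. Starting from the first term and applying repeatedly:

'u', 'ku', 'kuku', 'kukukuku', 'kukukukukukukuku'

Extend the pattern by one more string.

φ(kukukukukukukuku) expands symbol-by-symbol to ku ku ku ku ku ku ku ku ku ku ku ku ku ku ku ku; joining the 16 pieces gives the next term.

kukukukukukukukukukukukukukukuku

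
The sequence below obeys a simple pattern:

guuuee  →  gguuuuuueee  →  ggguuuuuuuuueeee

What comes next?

gggguuuuuuuuuuuueeeee

Term n consists of n g's, followed by 3n u's, followed by n+1 e's (n = 1, 2, …).
At n = 4 the blocks have lengths 4, 12, 5.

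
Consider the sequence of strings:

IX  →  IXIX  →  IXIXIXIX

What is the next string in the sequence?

IXIXIXIXIXIXIXIX

Each string is two copies of the previous one concatenated.
So the next term is two copies of IXIXIXIX.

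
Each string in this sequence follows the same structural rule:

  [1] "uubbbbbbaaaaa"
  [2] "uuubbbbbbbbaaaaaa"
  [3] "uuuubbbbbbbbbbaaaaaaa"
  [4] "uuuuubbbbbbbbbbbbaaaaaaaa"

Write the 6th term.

uuuuuuubbbbbbbbbbbbbbbbaaaaaaaaaa

Each string has the form u^{n} b^{2n+2} a^{n+3}, where the shown terms are n = 2, 3, 4, 5.
For term 6, n = 7, so the run lengths are 7, 16, 10.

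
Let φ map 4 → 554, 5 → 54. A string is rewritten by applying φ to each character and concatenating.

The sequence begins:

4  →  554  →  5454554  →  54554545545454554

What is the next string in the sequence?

φ(54554545545454554) expands symbol-by-symbol to 54 554 54 54 554 54 554 54 54 554 54 554 54 554 54 54 554; joining the 17 pieces gives the next term.

54554545455454554545455454554545545454554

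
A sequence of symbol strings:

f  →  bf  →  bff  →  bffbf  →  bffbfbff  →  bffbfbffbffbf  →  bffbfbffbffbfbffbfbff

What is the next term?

Each term (from the third on) is the previous term followed by the one before it: term 3 = bf·f = bff.
So term 8 is bffbfbffbffbfbffbfbff·bffbfbffbffbf.

bffbfbffbffbfbffbfbffbffbfbffbffbf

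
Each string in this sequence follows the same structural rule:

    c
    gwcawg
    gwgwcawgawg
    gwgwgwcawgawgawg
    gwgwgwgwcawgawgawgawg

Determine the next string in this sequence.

Every step adds gw to the front and awg to the end of the previous string.
So the next term is gw·gwgwgwgwcawgawgawgawg·awg.

gwgwgwgwgwcawgawgawgawgawg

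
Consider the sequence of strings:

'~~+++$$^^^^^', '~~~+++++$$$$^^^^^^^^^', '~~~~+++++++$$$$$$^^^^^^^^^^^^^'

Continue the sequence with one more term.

~~~~~+++++++++$$$$$$$$^^^^^^^^^^^^^^^^^

Reading off run lengths: ~ runs 2, 3, 4; + runs 3, 5, 7; $ runs 2, 4, 6; ^ runs 5, 9, 13 — each is linear in n (n = 1, 2, …).
For the next term, n = 4, so the run lengths are 5, 9, 8, 17.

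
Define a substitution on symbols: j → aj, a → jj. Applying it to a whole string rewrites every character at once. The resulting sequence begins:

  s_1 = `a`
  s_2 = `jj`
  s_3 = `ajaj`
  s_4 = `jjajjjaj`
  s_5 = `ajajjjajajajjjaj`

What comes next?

Rewriting the 16 symbols of ajajjjajajajjjaj one by one yields jj aj jj aj aj aj jj aj jj aj jj aj aj aj jj aj; concatenated:

jjajjjajajajjjajjjajjjajajajjjaj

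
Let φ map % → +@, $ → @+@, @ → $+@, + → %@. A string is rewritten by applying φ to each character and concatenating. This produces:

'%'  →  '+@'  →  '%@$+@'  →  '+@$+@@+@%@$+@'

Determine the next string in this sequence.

φ(+@$+@@+@%@$+@) expands symbol-by-symbol to %@ $+@ @+@ %@ $+@ $+@ %@ $+@ +@ $+@ @+@ %@ $+@; joining the 13 pieces gives the next term.

%@$+@@+@%@$+@$+@%@$+@+@$+@@+@%@$+@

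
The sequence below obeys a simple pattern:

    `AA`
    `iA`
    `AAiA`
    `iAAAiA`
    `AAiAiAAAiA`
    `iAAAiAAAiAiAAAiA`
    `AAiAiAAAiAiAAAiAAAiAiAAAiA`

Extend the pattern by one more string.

iAAAiAAAiAiAAAiAAAiAiAAAiAiAAAiAAAiAiAAAiA

Each term (from the third on) is the two preceding terms concatenated in order: term 3 = AA·iA = AAiA.
Continuing: iAAAiAAAiAiAAAiA · AAiAiAAAiAiAAAiAAAiAiAAAiA gives term 8.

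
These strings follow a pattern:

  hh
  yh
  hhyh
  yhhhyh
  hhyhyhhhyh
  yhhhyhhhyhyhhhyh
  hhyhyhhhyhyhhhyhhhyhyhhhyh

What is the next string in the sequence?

This is a Fibonacci-style word recurrence s(k) = s(k−2)·s(k−1): e.g. hh·yh = hhyh.
Continuing: yhhhyhhhyhyhhhyh · hhyhyhhhyhyhhhyhhhyhyhhhyh gives term 8.

yhhhyhhhyhyhhhyhhhyhyhhhyhyhhhyhhhyhyhhhyh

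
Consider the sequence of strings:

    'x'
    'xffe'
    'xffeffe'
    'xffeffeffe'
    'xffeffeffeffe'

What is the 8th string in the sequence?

xffeffeffeffeffeffeffe

Every step adds ffe to the end: s(k+1) = s(k)·ffe.
From xffeffeffeffe, 3 further steps: xffeffeffeffe → xffeffeffeffeffe → xffeffeffeffeffeffe → (answer).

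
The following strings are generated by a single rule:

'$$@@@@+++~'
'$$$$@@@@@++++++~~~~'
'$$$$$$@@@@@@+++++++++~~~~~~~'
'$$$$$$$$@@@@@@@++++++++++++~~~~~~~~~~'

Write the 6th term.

$$$$$$$$$$$$@@@@@@@@@++++++++++++++++++~~~~~~~~~~~~~~~~

Each string has the form $^{2n} @^{n+3} +^{3n} ~^{3n-2} (n = 1, 2, …).
For term 6, n = 6, so the run lengths are 12, 9, 18, 16.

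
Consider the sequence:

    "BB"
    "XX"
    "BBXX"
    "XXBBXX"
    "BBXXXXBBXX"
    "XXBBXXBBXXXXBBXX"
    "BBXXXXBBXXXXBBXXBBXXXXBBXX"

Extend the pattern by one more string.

Each term (from the third on) is the two preceding terms concatenated in order: term 3 = BB·XX = BBXX.
So term 8 is XXBBXXBBXXXXBBXX·BBXXXXBBXXXXBBXXBBXXXXBBXX.

XXBBXXBBXXXXBBXXBBXXXXBBXXXXBBXXBBXXXXBBXX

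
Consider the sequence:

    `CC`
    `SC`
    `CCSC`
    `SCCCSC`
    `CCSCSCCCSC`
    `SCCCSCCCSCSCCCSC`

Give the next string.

Each term (from the third on) is the two preceding terms concatenated in order: term 3 = CC·SC = CCSC.
Continuing: CCSCSCCCSC · SCCCSCCCSCSCCCSC gives term 7.

CCSCSCCCSCSCCCSCCCSCSCCCSC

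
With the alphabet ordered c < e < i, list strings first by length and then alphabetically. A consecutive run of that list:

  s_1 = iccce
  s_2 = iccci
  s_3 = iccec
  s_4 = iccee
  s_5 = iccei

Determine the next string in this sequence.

iccic

Find the rightmost character of iccei below i, bump it to the next letter, and reset everything to its right to c.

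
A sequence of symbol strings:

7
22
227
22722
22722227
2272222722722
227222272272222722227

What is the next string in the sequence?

Each term (from the third on) is the previous term followed by the one before it: term 3 = 22·7 = 227.
The next term joins 227222272272222722227 and 2272222722722.

2272222722722227222272272222722722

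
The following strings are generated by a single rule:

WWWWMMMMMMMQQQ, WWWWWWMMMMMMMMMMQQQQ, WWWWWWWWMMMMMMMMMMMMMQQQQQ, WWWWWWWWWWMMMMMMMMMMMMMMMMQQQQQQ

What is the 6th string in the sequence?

Term n consists of 2n W's, followed by 3n+1 M's, followed by n+1 Q's, where the shown terms are n = 2, 3, 4, 5.
For term 6, n = 7, so the run lengths are 14, 22, 8.

WWWWWWWWWWWWWWMMMMMMMMMMMMMMMMMMMMMMQQQQQQQQ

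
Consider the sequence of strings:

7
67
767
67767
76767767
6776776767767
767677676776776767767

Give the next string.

6776776767767767677676776776767767

Each term (from the third on) is the two preceding terms concatenated in order: term 3 = 7·67 = 767.
The next term joins 6776776767767 and 767677676776776767767.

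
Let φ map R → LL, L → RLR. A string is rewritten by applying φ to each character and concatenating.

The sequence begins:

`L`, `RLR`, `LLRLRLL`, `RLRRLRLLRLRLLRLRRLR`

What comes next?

LLRLRLLLLRLRLLRLRRLRLLRLRLLRLRRLRLLRLRLLLLRLRLL

φ(RLRRLRLLRLRLLRLRRLR) expands symbol-by-symbol to LL RLR LL LL RLR LL RLR RLR LL RLR LL RLR RLR LL RLR LL LL RLR LL; joining the 19 pieces gives the next term.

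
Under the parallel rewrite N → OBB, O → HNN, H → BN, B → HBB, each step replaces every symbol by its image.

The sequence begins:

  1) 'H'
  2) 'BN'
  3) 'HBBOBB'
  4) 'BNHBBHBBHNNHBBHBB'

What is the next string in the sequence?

Rewriting the 17 symbols of BNHBBHBBHNNHBBHBB one by one yields HBB OBB BN HBB HBB BN HBB HBB BN OBB OBB BN HBB HBB BN HBB HBB; concatenated:

HBBOBBBNHBBHBBBNHBBHBBBNOBBOBBBNHBBHBBBNHBBHBB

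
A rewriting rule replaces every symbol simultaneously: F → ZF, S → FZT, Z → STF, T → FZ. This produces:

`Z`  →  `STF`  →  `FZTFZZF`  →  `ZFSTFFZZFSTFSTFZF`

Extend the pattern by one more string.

STFZFFZTFZZFZFSTFSTFZFFZTFZZFFZTFZZFSTFZF

φ(ZFSTFFZZFSTFSTFZF) expands symbol-by-symbol to STF ZF FZT FZ ZF ZF STF STF ZF FZT FZ ZF FZT FZ ZF STF ZF; joining the 17 pieces gives the next term.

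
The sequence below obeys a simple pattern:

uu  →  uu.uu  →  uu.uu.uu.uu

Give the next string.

Every step duplicates the string with '.' between the halves.
One more doubling of uu.uu.uu.uu gives the answer.

uu.uu.uu.uu.uu.uu.uu.uu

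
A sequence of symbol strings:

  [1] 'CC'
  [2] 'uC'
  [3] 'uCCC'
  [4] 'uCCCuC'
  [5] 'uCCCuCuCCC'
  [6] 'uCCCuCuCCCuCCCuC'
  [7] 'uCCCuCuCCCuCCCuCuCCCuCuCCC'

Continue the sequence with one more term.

This is a Fibonacci-style word recurrence s(k) = s(k−1)·s(k−2): e.g. uC·CC = uCCC.
Continuing: uCCCuCuCCCuCCCuCuCCCuCuCCC · uCCCuCuCCCuCCCuC gives term 8.

uCCCuCuCCCuCCCuCuCCCuCuCCCuCCCuCuCCCuCCCuC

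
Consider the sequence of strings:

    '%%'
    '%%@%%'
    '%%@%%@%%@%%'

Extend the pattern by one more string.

Every step duplicates the string with '@' between the halves.
Doubling %%@%%@%%@%% with '@' between the halves:

%%@%%@%%@%%@%%@%%@%%@%%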